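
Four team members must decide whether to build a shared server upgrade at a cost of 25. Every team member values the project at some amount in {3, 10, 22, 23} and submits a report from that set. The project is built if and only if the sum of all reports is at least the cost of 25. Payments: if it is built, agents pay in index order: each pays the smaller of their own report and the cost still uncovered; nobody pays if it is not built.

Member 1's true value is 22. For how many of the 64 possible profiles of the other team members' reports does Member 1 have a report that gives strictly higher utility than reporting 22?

63

Others report (3, 3, 10): truth gives 0; report 10 gives 12 > 0. Violating.
Others report (3, 3, 22): truth gives 0; report 3 gives 19 > 0. Violating.
Others report (3, 3, 23): truth gives 0; report 3 gives 19 > 0. Violating.
Others report (3, 10, 3): truth gives 0; report 10 gives 12 > 0. Violating.
Others report (3, 3, 3): truth gives 0; no alternative beats it.
(Checking all 64 profiles: 63 have a profitable deviation, 1 does not.)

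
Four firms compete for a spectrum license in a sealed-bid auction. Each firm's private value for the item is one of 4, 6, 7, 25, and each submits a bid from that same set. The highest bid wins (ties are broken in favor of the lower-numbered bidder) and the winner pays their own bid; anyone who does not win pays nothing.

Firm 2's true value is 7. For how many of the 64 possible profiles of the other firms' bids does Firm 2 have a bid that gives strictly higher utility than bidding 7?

4

Others bid (4, 4, 4): truth gives 0; bid 6 gives 1 > 0. Violating.
Others bid (4, 4, 6): truth gives 0; bid 6 gives 1 > 0. Violating.
Others bid (4, 6, 4): truth gives 0; bid 6 gives 1 > 0. Violating.
Others bid (4, 6, 6): truth gives 0; bid 6 gives 1 > 0. Violating.
Others bid (4, 4, 7): truth gives 0; no alternative beats it.
Others bid (4, 4, 25): truth gives 0; no alternative beats it.
(Checking all 64 profiles: 4 have a profitable deviation, 60 do not.)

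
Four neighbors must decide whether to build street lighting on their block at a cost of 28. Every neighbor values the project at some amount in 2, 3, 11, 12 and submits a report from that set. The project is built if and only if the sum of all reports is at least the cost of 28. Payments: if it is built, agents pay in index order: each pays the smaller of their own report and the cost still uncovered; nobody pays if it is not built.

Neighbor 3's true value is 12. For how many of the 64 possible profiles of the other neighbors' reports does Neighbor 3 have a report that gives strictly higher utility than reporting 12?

Others report (2, 3, 12): truth gives 0; report 11 gives 1 > 0. Violating.
Others report (2, 11, 11): truth gives 0; report 11 gives 1 > 0. Violating.
Others report (2, 11, 12): truth gives 0; report 3 gives 9 > 0. Violating.
Others report (2, 12, 3): truth gives 0; report 11 gives 1 > 0. Violating.
Others report (2, 2, 2): truth gives 0; no alternative beats it.
Others report (2, 2, 3): truth gives 0; no alternative beats it.
(Checking all 64 profiles: 43 have a profitable deviation, 21 do not.)

43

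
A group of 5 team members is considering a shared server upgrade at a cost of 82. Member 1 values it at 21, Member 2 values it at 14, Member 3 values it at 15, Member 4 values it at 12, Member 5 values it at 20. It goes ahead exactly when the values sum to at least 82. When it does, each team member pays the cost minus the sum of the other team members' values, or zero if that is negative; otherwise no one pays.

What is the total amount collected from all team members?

Total value 82 ≥ cost 82, so it is built.
Member 1: others sum to 61; max(0, 82 - 61) = 21.
Member 2: others sum to 68; max(0, 82 - 68) = 14.
Member 3: others sum to 67; max(0, 82 - 67) = 15.
Member 4: others sum to 70; max(0, 82 - 70) = 12.
Member 5: others sum to 62; max(0, 82 - 62) = 20.
Total collected = 21 + 14 + 15 + 12 + 20 = 82.

82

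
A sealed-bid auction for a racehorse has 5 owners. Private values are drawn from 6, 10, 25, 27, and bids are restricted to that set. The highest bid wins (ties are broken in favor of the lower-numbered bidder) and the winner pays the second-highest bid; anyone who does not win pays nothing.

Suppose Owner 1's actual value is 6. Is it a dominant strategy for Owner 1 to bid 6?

Yes

Check each profile of the others' bids and compare truth against every alternative bid.
Others bid (6, 6, 6, 10): truth gives 0, best alternative gives -4.
Others bid (6, 6, 10, 6): truth gives 0, best alternative gives -4.
Others bid (6, 6, 10, 10): truth gives 0, best alternative gives -4.
Others bid (6, 10, 6, 6): truth gives 0, best alternative gives -4.
Others bid (6, 10, 6, 10): truth gives 0, best alternative gives -4.
Others bid (6, 10, 10, 6): truth gives 0, best alternative gives -4.
(Remaining 250 profiles checked similarly; truth is weakly best in each.)
In every case the truthful bid is at least as good as any alternative, so it is a dominant strategy.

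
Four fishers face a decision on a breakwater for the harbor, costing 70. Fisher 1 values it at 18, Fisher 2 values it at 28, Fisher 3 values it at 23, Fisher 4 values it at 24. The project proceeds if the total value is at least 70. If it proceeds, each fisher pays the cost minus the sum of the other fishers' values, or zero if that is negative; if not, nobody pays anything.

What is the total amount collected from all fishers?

6

Total value 93 ≥ cost 70, so it is built.
Fisher 1: others sum to 75; max(0, 70 - 75) = 0.
Fisher 2: others sum to 65; max(0, 70 - 65) = 5.
Fisher 3: others sum to 70; max(0, 70 - 70) = 0.
Fisher 4: others sum to 69; max(0, 70 - 69) = 1.
Total collected = 0 + 5 + 0 + 1 = 6.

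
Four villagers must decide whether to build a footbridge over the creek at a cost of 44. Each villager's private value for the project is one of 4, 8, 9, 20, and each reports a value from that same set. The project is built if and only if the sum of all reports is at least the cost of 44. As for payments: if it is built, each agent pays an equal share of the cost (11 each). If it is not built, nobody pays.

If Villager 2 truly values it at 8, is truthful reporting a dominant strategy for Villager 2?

No

Consider the case where Villager 1 reports 8, Villager 3 reports 8 and Villager 4 reports 20.
Truthful report 8: project built, pays 11, utility 8 - 11 = -3.
Report 4 instead: project not built, utility 0.
Since 0 > -3, reporting 4 is strictly better here, so truthful reporting is not dominant.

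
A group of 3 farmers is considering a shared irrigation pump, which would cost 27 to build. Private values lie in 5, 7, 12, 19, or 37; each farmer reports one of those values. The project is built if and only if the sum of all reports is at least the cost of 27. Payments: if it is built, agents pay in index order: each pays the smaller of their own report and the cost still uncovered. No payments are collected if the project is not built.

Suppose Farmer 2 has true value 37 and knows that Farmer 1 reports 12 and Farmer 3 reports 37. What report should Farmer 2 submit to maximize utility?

Report 5: project built, pays 5, utility 37 - 5 = 32.
Report 7: project built, pays 7, utility 37 - 7 = 30.
Report 12: project built, pays 12, utility 37 - 12 = 25.
Report 19: project built, pays 15, utility 37 - 15 = 22.
Report 37: project built, pays 15, utility 37 - 15 = 22.
The best choice is 5 with utility 32.

5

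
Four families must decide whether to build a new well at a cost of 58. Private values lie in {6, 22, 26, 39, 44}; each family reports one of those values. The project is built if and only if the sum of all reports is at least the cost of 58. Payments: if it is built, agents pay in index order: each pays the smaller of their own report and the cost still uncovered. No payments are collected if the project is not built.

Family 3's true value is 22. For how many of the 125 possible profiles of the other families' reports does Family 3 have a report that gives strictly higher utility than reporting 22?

47

Others report (6, 6, 44): truth gives 0; report 6 gives 16 > 0. Violating.
Others report (6, 22, 26): truth gives 0; report 6 gives 16 > 0. Violating.
Others report (6, 22, 39): truth gives 0; report 6 gives 16 > 0. Violating.
Others report (6, 22, 44): truth gives 0; report 6 gives 16 > 0. Violating.
Others report (6, 6, 6): truth gives 0; no alternative beats it.
Others report (6, 6, 22): truth gives 0; no alternative beats it.
(Checking all 125 profiles: 47 have a profitable deviation, 78 do not.)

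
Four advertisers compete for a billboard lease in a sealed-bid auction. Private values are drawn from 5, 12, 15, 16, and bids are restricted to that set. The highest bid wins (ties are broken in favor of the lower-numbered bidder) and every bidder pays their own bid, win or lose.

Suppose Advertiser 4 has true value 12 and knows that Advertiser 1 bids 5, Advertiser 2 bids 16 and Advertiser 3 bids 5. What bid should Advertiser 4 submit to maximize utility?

Bid 5: loses but pays 5, utility -5.
Bid 12: loses but pays 12, utility -12.
Bid 15: loses but pays 15, utility -15.
Bid 16: loses but pays 16, utility -16.
The best choice is 5 with utility -5.

5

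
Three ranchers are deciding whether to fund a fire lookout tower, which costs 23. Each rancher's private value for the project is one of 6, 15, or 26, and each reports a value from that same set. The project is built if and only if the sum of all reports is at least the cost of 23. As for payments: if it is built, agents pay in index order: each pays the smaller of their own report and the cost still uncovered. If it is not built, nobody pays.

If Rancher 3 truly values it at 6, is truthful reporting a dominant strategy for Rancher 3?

Yes

Check each profile of the others' reports and compare truth against every alternative report.
Others report (6, 6): truth gives 0, best alternative gives -5.
Others report (6, 26): truth gives 6, best alternative gives 6.
Others report (15, 15): truth gives 6, best alternative gives 6.
Others report (15, 26): truth gives 6, best alternative gives 6.
Others report (26, 6): truth gives 6, best alternative gives 6.
Others report (26, 15): truth gives 6, best alternative gives 6.
(Remaining 3 profiles checked similarly; truth is weakly best in each.)
In every case the truthful report is at least as good as any alternative, so it is a dominant strategy.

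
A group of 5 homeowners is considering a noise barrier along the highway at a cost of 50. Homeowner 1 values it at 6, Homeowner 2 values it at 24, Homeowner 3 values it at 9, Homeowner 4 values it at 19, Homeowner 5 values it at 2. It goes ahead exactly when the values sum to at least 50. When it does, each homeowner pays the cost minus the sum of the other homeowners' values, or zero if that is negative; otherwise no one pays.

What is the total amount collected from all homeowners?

Total value 60 ≥ cost 50, so it is built.
Homeowner 1: others sum to 54; max(0, 50 - 54) = 0.
Homeowner 2: others sum to 36; max(0, 50 - 36) = 14.
Homeowner 3: others sum to 51; max(0, 50 - 51) = 0.
Homeowner 4: others sum to 41; max(0, 50 - 41) = 9.
Homeowner 5: others sum to 58; max(0, 50 - 58) = 0.
Total collected = 0 + 14 + 0 + 9 + 0 = 23.

23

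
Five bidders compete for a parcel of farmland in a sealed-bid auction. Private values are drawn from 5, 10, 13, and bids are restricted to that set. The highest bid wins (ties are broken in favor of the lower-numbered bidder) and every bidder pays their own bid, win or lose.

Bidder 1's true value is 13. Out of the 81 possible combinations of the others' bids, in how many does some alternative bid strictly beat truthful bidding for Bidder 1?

Others bid (5, 5, 5, 5): truth gives 0; bid 5 gives 8 > 0. Violating.
Others bid (5, 5, 5, 10): truth gives 0; bid 10 gives 3 > 0. Violating.
Others bid (5, 5, 10, 5): truth gives 0; bid 10 gives 3 > 0. Violating.
Others bid (5, 5, 10, 10): truth gives 0; bid 10 gives 3 > 0. Violating.
Others bid (5, 5, 5, 13): truth gives 0; no alternative beats it.
Others bid (5, 5, 10, 13): truth gives 0; no alternative beats it.
(Checking all 81 profiles: 16 have a profitable deviation, 65 do not.)

16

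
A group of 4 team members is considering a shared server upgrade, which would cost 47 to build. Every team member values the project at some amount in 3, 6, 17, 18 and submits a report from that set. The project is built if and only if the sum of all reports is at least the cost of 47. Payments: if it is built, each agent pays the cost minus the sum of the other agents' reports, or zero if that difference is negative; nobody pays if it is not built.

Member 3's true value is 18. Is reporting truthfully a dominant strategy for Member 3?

Check each profile of the others' reports and compare truth against every alternative report.
Others report (17, 17, 17): truth gives 18, best alternative gives 18.
Others report (17, 17, 18): truth gives 18, best alternative gives 18.
Others report (17, 18, 17): truth gives 18, best alternative gives 18.
Others report (17, 18, 18): truth gives 18, best alternative gives 18.
Others report (18, 17, 17): truth gives 18, best alternative gives 18.
Others report (18, 17, 18): truth gives 18, best alternative gives 18.
(Remaining 58 profiles checked similarly; truth is weakly best in each.)
In every case the truthful report is at least as good as any alternative, so it is a dominant strategy.

Yes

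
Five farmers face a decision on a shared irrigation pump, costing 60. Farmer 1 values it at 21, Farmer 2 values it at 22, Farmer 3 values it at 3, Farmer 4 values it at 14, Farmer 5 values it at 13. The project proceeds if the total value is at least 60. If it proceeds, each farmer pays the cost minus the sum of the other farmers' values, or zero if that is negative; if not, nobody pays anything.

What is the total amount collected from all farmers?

18

Total value 73 ≥ cost 60, so it is built.
Farmer 1: others sum to 52; max(0, 60 - 52) = 8.
Farmer 2: others sum to 51; max(0, 60 - 51) = 9.
Farmer 3: others sum to 70; max(0, 60 - 70) = 0.
Farmer 4: others sum to 59; max(0, 60 - 59) = 1.
Farmer 5: others sum to 60; max(0, 60 - 60) = 0.
Total collected = 8 + 9 + 0 + 1 + 0 = 18.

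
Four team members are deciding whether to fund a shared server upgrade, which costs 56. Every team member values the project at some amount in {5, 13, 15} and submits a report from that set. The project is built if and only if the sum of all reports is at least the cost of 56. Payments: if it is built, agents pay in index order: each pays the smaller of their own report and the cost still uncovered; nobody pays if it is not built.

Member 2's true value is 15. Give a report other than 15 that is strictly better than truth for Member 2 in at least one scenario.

13

Suppose Member 1 reports 13, Member 3 reports 15 and Member 4 reports 15.
Report 15: project built, pays 15, utility 15 - 15 = 0.
Report 13: project built, pays 13, utility 15 - 13 = 2.
So reporting 13 beats truth here (2 > 0).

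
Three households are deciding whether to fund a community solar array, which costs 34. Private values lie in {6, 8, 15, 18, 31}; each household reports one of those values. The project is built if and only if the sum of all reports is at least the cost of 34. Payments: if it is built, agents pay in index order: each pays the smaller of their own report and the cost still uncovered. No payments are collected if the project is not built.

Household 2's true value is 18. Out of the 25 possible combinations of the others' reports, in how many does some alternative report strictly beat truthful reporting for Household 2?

16

Others report (6, 15): truth gives 0; report 15 gives 3 > 0. Violating.
Others report (6, 18): truth gives 0; report 15 gives 3 > 0. Violating.
Others report (6, 31): truth gives 0; report 6 gives 12 > 0. Violating.
Others report (8, 15): truth gives 0; report 15 gives 3 > 0. Violating.
Others report (6, 6): truth gives 0; no alternative beats it.
Others report (6, 8): truth gives 0; no alternative beats it.
(Checking all 25 profiles: 16 have a profitable deviation, 9 do not.)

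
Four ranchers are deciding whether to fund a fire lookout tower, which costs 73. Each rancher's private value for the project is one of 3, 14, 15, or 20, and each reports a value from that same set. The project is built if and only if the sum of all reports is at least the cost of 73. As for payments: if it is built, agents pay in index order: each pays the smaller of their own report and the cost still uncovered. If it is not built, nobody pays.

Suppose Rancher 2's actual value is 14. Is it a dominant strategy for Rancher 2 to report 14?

Yes

Check each profile of the others' reports and compare truth against every alternative report.
Others report (3, 3, 3): truth gives 0, best alternative gives 0.
Others report (3, 3, 14): truth gives 0, best alternative gives 0.
Others report (3, 3, 15): truth gives 0, best alternative gives 0.
Others report (3, 3, 20): truth gives 0, best alternative gives 0.
Others report (3, 14, 3): truth gives 0, best alternative gives 0.
Others report (3, 14, 14): truth gives 0, best alternative gives 0.
(Remaining 58 profiles checked similarly; truth is weakly best in each.)
In every case the truthful report is at least as good as any alternative, so it is a dominant strategy.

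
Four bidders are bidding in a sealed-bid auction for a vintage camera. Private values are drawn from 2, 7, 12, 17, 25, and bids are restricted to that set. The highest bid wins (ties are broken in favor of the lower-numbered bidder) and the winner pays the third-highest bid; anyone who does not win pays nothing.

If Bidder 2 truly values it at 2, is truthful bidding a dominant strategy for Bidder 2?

Yes

Check each profile of the others' bids and compare truth against every alternative bid.
Others bid (2, 7, 7): truth gives 0, best alternative gives -5.
Others bid (2, 2, 2): truth gives 0, best alternative gives 0.
Others bid (2, 2, 7): truth gives 0, best alternative gives 0.
Others bid (2, 2, 12): truth gives 0, best alternative gives 0.
Others bid (2, 2, 17): truth gives 0, best alternative gives 0.
Others bid (2, 2, 25): truth gives 0, best alternative gives 0.
(Remaining 119 profiles checked similarly; truth is weakly best in each.)
In every case the truthful bid is at least as good as any alternative, so it is a dominant strategy.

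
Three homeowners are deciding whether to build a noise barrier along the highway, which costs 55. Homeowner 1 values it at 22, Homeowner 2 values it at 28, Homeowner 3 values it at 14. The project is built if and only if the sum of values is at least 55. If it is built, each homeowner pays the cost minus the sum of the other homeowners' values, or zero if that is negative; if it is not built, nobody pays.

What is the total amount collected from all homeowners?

Total value 64 ≥ cost 55, so it is built.
Homeowner 1: others sum to 42; max(0, 55 - 42) = 13.
Homeowner 2: others sum to 36; max(0, 55 - 36) = 19.
Homeowner 3: others sum to 50; max(0, 55 - 50) = 5.
Total collected = 13 + 19 + 5 = 37.

37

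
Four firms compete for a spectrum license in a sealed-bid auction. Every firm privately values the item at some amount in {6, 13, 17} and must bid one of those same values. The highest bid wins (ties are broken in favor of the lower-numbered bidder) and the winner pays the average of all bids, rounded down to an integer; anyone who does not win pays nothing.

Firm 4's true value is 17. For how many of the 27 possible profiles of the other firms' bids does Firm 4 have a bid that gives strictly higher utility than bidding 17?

Others bid (6, 6, 6): truth gives 9; bid 13 gives 10 > 9. Violating.
Others bid (6, 6, 13): truth gives 7; no alternative beats it.
Others bid (6, 6, 17): truth gives 0; no alternative beats it.
(Checking all 27 profiles: 1 has a profitable deviation, 26 do not.)

1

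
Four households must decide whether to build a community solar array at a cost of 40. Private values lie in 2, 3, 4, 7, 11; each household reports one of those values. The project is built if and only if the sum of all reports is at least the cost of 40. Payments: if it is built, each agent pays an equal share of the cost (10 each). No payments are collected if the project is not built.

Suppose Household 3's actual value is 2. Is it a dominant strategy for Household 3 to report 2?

Check each profile of the others' reports and compare truth against every alternative report.
Others report (2, 2, 2): truth gives 0, best alternative gives 0.
Others report (2, 2, 3): truth gives 0, best alternative gives 0.
Others report (2, 2, 4): truth gives 0, best alternative gives 0.
Others report (2, 2, 7): truth gives 0, best alternative gives 0.
Others report (2, 2, 11): truth gives 0, best alternative gives 0.
Others report (2, 3, 2): truth gives 0, best alternative gives 0.
(Remaining 119 profiles checked similarly; truth is weakly best in each.)
In every case the truthful report is at least as good as any alternative, so it is a dominant strategy.

Yes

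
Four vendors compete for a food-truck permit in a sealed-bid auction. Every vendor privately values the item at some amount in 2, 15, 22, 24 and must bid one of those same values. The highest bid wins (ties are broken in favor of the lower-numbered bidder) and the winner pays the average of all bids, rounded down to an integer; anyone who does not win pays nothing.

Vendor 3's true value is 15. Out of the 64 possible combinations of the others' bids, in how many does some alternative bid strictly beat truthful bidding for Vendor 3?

Others bid (2, 2, 22): truth gives 0; bid 22 gives 3 > 0. Violating.
Others bid (2, 2, 24): truth gives 0; bid 24 gives 2 > 0. Violating.
Others bid (2, 15, 2): truth gives 0; bid 22 gives 5 > 0. Violating.
Others bid (2, 15, 15): truth gives 0; bid 22 gives 2 > 0. Violating.
Others bid (2, 2, 2): truth gives 10; no alternative beats it.
Others bid (2, 2, 15): truth gives 7; no alternative beats it.
(Checking all 64 profiles: 9 have a profitable deviation, 55 do not.)

9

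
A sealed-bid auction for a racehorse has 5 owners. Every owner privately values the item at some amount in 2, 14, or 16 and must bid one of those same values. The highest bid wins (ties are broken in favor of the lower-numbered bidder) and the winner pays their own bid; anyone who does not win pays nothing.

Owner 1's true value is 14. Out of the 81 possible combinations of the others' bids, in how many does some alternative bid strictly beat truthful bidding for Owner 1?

1

Others bid (2, 2, 2, 2): truth gives 0; bid 2 gives 12 > 0. Violating.
Others bid (2, 2, 2, 14): truth gives 0; no alternative beats it.
Others bid (2, 2, 2, 16): truth gives 0; no alternative beats it.
(Checking all 81 profiles: 1 has a profitable deviation, 80 do not.)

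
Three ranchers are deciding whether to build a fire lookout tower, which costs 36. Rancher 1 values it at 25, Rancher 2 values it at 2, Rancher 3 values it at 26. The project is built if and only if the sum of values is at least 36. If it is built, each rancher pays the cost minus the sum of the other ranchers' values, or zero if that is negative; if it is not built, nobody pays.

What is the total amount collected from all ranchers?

Total value 53 ≥ cost 36, so it is built.
Rancher 1: others sum to 28; max(0, 36 - 28) = 8.
Rancher 2: others sum to 51; max(0, 36 - 51) = 0.
Rancher 3: others sum to 27; max(0, 36 - 27) = 9.
Total collected = 8 + 0 + 9 = 17.

17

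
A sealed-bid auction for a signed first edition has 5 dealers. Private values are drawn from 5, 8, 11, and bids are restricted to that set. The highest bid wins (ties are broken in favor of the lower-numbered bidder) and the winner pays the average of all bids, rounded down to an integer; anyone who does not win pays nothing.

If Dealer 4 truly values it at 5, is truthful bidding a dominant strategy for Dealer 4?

Yes

Check each profile of the others' bids and compare truth against every alternative bid.
Others bid (5, 5, 5, 8): truth gives 0, best alternative gives -1.
Others bid (5, 5, 5, 5): truth gives 0, best alternative gives 0.
Others bid (5, 5, 5, 11): truth gives 0, best alternative gives 0.
Others bid (5, 5, 8, 5): truth gives 0, best alternative gives 0.
Others bid (5, 5, 8, 8): truth gives 0, best alternative gives 0.
Others bid (5, 5, 8, 11): truth gives 0, best alternative gives 0.
(Remaining 75 profiles checked similarly; truth is weakly best in each.)
In every case the truthful bid is at least as good as any alternative, so it is a dominant strategy.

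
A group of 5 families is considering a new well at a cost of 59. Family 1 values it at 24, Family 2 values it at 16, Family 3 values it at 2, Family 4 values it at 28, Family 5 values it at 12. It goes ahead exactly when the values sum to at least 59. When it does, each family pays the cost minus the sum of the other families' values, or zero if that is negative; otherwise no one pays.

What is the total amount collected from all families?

6

Total value 82 ≥ cost 59, so it is built.
Family 1: others sum to 58; max(0, 59 - 58) = 1.
Family 2: others sum to 66; max(0, 59 - 66) = 0.
Family 3: others sum to 80; max(0, 59 - 80) = 0.
Family 4: others sum to 54; max(0, 59 - 54) = 5.
Family 5: others sum to 70; max(0, 59 - 70) = 0.
Total collected = 1 + 0 + 0 + 5 + 0 = 6.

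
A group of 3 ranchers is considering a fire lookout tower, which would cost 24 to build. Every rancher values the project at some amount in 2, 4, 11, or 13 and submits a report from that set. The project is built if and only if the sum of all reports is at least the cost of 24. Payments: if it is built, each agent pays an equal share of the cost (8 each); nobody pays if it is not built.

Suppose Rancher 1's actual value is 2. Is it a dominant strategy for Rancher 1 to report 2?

Yes

Check each profile of the others' reports and compare truth against every alternative report.
Others report (11, 11): truth gives -6, best alternative gives -6.
Others report (11, 13): truth gives -6, best alternative gives -6.
Others report (13, 11): truth gives -6, best alternative gives -6.
Others report (13, 13): truth gives -6, best alternative gives -6.
Others report (2, 2): truth gives 0, best alternative gives 0.
Others report (2, 4): truth gives 0, best alternative gives 0.
(Remaining 10 profiles checked similarly; truth is weakly best in each.)
In every case the truthful report is at least as good as any alternative, so it is a dominant strategy.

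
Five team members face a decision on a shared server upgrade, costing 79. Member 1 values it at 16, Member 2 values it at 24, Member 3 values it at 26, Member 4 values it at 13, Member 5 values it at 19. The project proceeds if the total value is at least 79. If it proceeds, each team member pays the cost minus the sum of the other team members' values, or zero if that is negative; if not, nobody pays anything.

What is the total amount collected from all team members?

12

Total value 98 ≥ cost 79, so it is built.
Member 1: others sum to 82; max(0, 79 - 82) = 0.
Member 2: others sum to 74; max(0, 79 - 74) = 5.
Member 3: others sum to 72; max(0, 79 - 72) = 7.
Member 4: others sum to 85; max(0, 79 - 85) = 0.
Member 5: others sum to 79; max(0, 79 - 79) = 0.
Total collected = 0 + 5 + 7 + 0 + 0 = 12.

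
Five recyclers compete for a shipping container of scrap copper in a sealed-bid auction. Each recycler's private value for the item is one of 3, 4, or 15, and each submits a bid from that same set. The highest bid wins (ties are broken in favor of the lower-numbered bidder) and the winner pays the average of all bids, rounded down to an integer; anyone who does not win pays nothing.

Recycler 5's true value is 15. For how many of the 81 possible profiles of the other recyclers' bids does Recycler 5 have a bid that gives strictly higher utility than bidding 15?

Others bid (3, 3, 3, 3): truth gives 10; bid 4 gives 12 > 10. Violating.
Others bid (3, 3, 3, 4): truth gives 10; no alternative beats it.
Others bid (3, 3, 3, 15): truth gives 0; no alternative beats it.
(Checking all 81 profiles: 1 has a profitable deviation, 80 do not.)

1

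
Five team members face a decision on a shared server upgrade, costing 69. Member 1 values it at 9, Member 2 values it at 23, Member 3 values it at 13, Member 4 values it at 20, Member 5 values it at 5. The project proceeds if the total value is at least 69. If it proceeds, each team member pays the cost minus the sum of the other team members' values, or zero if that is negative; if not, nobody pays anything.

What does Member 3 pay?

Total value 70 ≥ cost 69, so the project is built.
The other team members' values sum to 57.
Cost minus that sum is 69 - 57 = 12.

12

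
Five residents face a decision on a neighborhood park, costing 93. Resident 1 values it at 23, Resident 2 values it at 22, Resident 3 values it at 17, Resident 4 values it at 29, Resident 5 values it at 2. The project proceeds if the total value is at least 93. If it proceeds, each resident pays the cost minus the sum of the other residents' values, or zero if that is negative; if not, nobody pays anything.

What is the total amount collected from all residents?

93

Total value 93 ≥ cost 93, so it is built.
Resident 1: others sum to 70; max(0, 93 - 70) = 23.
Resident 2: others sum to 71; max(0, 93 - 71) = 22.
Resident 3: others sum to 76; max(0, 93 - 76) = 17.
Resident 4: others sum to 64; max(0, 93 - 64) = 29.
Resident 5: others sum to 91; max(0, 93 - 91) = 2.
Total collected = 23 + 22 + 17 + 29 + 2 = 93.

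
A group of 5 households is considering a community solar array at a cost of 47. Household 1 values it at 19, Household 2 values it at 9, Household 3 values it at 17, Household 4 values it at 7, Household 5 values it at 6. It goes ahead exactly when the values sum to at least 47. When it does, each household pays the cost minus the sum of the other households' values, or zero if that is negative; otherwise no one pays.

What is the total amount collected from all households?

14

Total value 58 ≥ cost 47, so it is built.
Household 1: others sum to 39; max(0, 47 - 39) = 8.
Household 2: others sum to 49; max(0, 47 - 49) = 0.
Household 3: others sum to 41; max(0, 47 - 41) = 6.
Household 4: others sum to 51; max(0, 47 - 51) = 0.
Household 5: others sum to 52; max(0, 47 - 52) = 0.
Total collected = 8 + 0 + 6 + 0 + 0 = 14.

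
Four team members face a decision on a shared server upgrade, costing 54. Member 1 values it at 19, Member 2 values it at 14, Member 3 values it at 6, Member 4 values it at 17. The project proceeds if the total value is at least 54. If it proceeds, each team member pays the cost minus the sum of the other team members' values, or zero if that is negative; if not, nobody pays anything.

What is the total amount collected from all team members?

Total value 56 ≥ cost 54, so it is built.
Member 1: others sum to 37; max(0, 54 - 37) = 17.
Member 2: others sum to 42; max(0, 54 - 42) = 12.
Member 3: others sum to 50; max(0, 54 - 50) = 4.
Member 4: others sum to 39; max(0, 54 - 39) = 15.
Total collected = 17 + 12 + 4 + 15 = 48.

48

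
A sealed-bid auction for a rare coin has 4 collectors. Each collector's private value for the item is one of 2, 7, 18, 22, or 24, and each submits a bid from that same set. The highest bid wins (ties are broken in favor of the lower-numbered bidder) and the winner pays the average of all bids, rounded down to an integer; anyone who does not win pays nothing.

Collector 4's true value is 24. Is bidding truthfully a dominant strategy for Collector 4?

Consider the case where Collector 1 bids 2, Collector 2 bids 2 and Collector 3 bids 2.
Truthful bid 24: wins, pays 7, utility 24 - 7 = 17.
Bid 7 instead: wins, pays 3, utility 24 - 3 = 21.
Since 21 > 17, bidding 7 is strictly better here, so truthful bidding is not dominant.

No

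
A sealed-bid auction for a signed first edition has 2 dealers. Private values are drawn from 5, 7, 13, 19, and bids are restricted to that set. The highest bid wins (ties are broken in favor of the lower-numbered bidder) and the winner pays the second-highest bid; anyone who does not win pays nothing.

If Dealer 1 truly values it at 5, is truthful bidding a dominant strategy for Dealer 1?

Check each profile of the others' bids and compare truth against every alternative bid.
Others bid (7): truth gives 0, best alternative gives -2.
Others bid (5): truth gives 0, best alternative gives 0.
Others bid (13): truth gives 0, best alternative gives 0.
Others bid (19): truth gives 0, best alternative gives 0.
In every case the truthful bid is at least as good as any alternative, so it is a dominant strategy.

Yes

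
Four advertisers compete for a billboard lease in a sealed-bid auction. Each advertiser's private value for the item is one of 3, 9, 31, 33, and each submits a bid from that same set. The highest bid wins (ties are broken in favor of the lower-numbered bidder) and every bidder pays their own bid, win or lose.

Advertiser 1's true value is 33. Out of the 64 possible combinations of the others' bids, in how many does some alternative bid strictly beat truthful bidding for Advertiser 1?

Others bid (3, 3, 3): truth gives 0; bid 3 gives 30 > 0. Violating.
Others bid (3, 3, 9): truth gives 0; bid 9 gives 24 > 0. Violating.
Others bid (3, 3, 31): truth gives 0; bid 31 gives 2 > 0. Violating.
Others bid (3, 9, 3): truth gives 0; bid 9 gives 24 > 0. Violating.
Others bid (3, 3, 33): truth gives 0; no alternative beats it.
Others bid (3, 9, 33): truth gives 0; no alternative beats it.
(Checking all 64 profiles: 27 have a profitable deviation, 37 do not.)

27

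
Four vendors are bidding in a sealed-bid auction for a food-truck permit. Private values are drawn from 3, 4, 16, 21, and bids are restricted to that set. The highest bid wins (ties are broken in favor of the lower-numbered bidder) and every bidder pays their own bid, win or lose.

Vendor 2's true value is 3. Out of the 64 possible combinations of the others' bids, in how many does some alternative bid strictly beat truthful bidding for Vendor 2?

4

Others bid (3, 3, 3): truth gives -3; bid 4 gives -1 > -3. Violating.
Others bid (3, 3, 4): truth gives -3; bid 4 gives -1 > -3. Violating.
Others bid (3, 4, 3): truth gives -3; bid 4 gives -1 > -3. Violating.
Others bid (3, 4, 4): truth gives -3; bid 4 gives -1 > -3. Violating.
Others bid (3, 3, 16): truth gives -3; no alternative beats it.
Others bid (3, 3, 21): truth gives -3; no alternative beats it.
(Checking all 64 profiles: 4 have a profitable deviation, 60 do not.)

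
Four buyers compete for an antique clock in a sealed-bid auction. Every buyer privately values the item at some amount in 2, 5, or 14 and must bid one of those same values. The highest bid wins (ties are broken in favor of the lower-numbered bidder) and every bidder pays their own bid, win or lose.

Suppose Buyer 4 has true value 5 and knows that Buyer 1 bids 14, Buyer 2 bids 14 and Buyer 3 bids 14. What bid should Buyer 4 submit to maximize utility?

2

Bid 2: loses but pays 2, utility -2.
Bid 5: loses but pays 5, utility -5.
Bid 14: loses but pays 14, utility -14.
The best choice is 2 with utility -2.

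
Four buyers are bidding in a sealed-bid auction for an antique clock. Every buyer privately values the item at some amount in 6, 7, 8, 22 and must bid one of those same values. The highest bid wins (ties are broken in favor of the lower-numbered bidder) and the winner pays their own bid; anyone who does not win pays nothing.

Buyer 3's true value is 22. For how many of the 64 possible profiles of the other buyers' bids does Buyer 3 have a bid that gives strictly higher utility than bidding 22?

Others bid (6, 6, 6): truth gives 0; bid 7 gives 15 > 0. Violating.
Others bid (6, 6, 7): truth gives 0; bid 7 gives 15 > 0. Violating.
Others bid (6, 6, 8): truth gives 0; bid 8 gives 14 > 0. Violating.
Others bid (6, 7, 6): truth gives 0; bid 8 gives 14 > 0. Violating.
Others bid (6, 6, 22): truth gives 0; no alternative beats it.
Others bid (6, 7, 22): truth gives 0; no alternative beats it.
(Checking all 64 profiles: 12 have a profitable deviation, 52 do not.)

12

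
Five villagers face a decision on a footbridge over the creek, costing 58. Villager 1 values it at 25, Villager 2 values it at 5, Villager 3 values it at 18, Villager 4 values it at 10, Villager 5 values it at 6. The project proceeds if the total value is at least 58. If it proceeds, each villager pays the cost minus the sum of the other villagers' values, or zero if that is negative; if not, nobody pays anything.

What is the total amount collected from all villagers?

35

Total value 64 ≥ cost 58, so it is built.
Villager 1: others sum to 39; max(0, 58 - 39) = 19.
Villager 2: others sum to 59; max(0, 58 - 59) = 0.
Villager 3: others sum to 46; max(0, 58 - 46) = 12.
Villager 4: others sum to 54; max(0, 58 - 54) = 4.
Villager 5: others sum to 58; max(0, 58 - 58) = 0.
Total collected = 19 + 0 + 12 + 4 + 0 = 35.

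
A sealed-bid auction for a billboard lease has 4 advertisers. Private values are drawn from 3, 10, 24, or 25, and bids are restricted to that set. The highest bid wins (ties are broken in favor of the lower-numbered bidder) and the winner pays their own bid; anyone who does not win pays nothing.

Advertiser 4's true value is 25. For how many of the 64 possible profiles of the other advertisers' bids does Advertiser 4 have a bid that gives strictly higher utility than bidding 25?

8

Others bid (3, 3, 3): truth gives 0; bid 10 gives 15 > 0. Violating.
Others bid (3, 3, 10): truth gives 0; bid 24 gives 1 > 0. Violating.
Others bid (3, 10, 3): truth gives 0; bid 24 gives 1 > 0. Violating.
Others bid (3, 10, 10): truth gives 0; bid 24 gives 1 > 0. Violating.
Others bid (3, 3, 24): truth gives 0; no alternative beats it.
Others bid (3, 3, 25): truth gives 0; no alternative beats it.
(Checking all 64 profiles: 8 have a profitable deviation, 56 do not.)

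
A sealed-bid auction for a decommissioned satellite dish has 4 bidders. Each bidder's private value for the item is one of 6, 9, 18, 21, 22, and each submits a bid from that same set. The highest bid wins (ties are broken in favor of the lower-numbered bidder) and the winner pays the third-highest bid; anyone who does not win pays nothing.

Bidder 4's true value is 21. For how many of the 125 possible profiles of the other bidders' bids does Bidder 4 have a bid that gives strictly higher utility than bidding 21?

Others bid (6, 6, 21): truth gives 0; bid 22 gives 15 > 0. Violating.
Others bid (6, 9, 21): truth gives 0; bid 22 gives 12 > 0. Violating.
Others bid (6, 18, 21): truth gives 0; bid 22 gives 3 > 0. Violating.
Others bid (6, 21, 6): truth gives 0; bid 22 gives 15 > 0. Violating.
Others bid (6, 6, 6): truth gives 15; no alternative beats it.
Others bid (6, 6, 9): truth gives 15; no alternative beats it.
(Checking all 125 profiles: 27 have a profitable deviation, 98 do not.)

27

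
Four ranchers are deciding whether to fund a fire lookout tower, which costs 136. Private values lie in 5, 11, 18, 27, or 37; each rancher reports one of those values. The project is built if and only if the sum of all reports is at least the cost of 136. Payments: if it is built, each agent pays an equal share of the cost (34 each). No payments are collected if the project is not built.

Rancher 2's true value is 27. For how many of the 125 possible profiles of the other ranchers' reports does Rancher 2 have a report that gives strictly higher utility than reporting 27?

Others report (37, 37, 37): truth gives -7; report 5 gives 0 > -7. Violating.
Others report (5, 5, 5): truth gives 0; no alternative beats it.
Others report (5, 5, 11): truth gives 0; no alternative beats it.
(Checking all 125 profiles: 1 has a profitable deviation, 124 do not.)

1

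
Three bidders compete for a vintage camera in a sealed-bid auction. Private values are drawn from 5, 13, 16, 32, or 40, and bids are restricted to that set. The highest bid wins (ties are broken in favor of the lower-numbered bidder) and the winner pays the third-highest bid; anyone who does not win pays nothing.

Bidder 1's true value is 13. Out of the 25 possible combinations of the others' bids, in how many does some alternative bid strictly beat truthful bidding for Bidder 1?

6

Others bid (5, 16): truth gives 0; bid 16 gives 8 > 0. Violating.
Others bid (5, 32): truth gives 0; bid 32 gives 8 > 0. Violating.
Others bid (5, 40): truth gives 0; bid 40 gives 8 > 0. Violating.
Others bid (16, 5): truth gives 0; bid 16 gives 8 > 0. Violating.
Others bid (5, 5): truth gives 8; no alternative beats it.
Others bid (5, 13): truth gives 8; no alternative beats it.
(Checking all 25 profiles: 6 have a profitable deviation, 19 do not.)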